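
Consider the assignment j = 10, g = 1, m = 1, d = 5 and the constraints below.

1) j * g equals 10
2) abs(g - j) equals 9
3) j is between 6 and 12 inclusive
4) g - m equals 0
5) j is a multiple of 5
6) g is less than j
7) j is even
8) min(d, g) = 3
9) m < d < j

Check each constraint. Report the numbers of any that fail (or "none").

1) j * g = 10 * 1 = 10  ✔
2) abs(1 - 10) = 9  ✔
3) j = 10 lies in [6, 12]  ✔
4) g - m = 1 - 1 = 0  ✔
5) 10 / 5 = 2, so 5 divides 10  ✔
6) g = 1, j = 10; 1 < 10  ✔
7) j = 10 is even  ✔
8) min(5, 1) = 1, not 3  ✘
9) values 1 < 5 < 10  ✔

Constraint 8 does not hold.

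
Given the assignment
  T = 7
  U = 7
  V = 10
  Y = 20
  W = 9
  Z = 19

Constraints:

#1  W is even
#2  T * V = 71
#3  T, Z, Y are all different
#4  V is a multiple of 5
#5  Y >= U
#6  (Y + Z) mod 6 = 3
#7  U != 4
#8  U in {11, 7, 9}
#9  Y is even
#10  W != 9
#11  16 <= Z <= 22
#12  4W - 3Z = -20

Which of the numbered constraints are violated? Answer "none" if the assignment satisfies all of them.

#1 W = 9 is odd  false
#2 T * V = 7 * 10 = 70, not 71  false
#3 values 7, 19, 20 are pairwise distinct  true
#4 10 / 5 = 2, so 5 divides 10  true
#5 Y = 20, U = 7; 20 ≥ 7  true
#6 Y + Z = 39; 39 mod 6 = 3  true
#7 U = 7, and 7 ≠ 4  true
#8 U = 7 is in {11, 7, 9}  true
#9 Y = 20 is even  true
#10 W = 9, but 9 is required to differ  false
#11 Z = 19 lies in [16, 22]  true
#12 4W - 3Z = 4(9) - 3(19) = -21, not -20  false

Violated: 1, 2, 10, and 12.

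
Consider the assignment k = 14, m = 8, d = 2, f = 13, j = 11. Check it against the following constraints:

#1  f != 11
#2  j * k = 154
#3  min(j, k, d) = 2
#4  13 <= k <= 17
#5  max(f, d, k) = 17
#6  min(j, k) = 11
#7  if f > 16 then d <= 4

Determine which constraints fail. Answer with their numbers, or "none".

#1 f = 13, and 13 ≠ 11  OK
#2 j * k = 11 * 14 = 154  OK
#3 min(11, 14, 2) = 2  OK
#4 k = 14 lies in [13, 17]  OK
#5 max(13, 2, 14) = 14, not 17  FAIL
#6 min(11, 14) = 11  OK
#7 f = 13, not > 16; antecedent false, conditional vacuously true  OK

No — constraint 5 is not satisfied.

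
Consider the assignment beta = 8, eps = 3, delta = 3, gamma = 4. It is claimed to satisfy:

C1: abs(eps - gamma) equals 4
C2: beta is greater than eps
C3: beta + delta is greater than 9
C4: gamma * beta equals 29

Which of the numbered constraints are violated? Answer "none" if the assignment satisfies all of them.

The assignment fails constraints 1 and 4.

C1: abs(3 - 4) = 1, not 4  ✘
C2: beta = 8, eps = 3; 8 > 3  ✔
C3: beta + delta = 8 + 3 = 11; 11 > 9  ✔
C4: gamma * beta = 4 * 8 = 32, not 29  ✘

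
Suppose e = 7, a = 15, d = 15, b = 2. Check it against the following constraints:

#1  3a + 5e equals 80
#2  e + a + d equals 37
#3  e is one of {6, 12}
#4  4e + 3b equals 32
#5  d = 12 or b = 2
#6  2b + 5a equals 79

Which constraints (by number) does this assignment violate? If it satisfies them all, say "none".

No — constraints 3 and 4 are not satisfied.

#1 3a + 5e = 3(15) + 5(7) = 80  holds
#2 e + a + d = 7 + 15 + 15 = 37  holds
#3 e = 7 is not in {6, 12}  fails
#4 4e + 3b = 4(7) + 3(2) = 34, not 32  fails
#5 d = 15 ≠ 12, but b = 2 = 2 (second disjunct)  holds
#6 2b + 5a = 2(2) + 5(15) = 79  holds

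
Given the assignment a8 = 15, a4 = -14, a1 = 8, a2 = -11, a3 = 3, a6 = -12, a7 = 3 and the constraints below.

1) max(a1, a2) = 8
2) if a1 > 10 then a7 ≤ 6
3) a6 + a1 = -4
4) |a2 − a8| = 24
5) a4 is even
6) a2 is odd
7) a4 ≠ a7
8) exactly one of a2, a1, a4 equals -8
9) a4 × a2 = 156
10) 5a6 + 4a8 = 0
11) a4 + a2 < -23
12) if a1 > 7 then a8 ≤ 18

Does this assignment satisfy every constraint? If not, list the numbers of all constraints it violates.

1) max(8, -11) = 8  OK
2) a1 = 8, not > 10; antecedent false, conditional vacuously true  OK
3) a6 + a1 = -12 + 8 = -4  OK
4) |-11 − 15| = 26, not 24  FAIL
5) a4 = -14 is even  OK
6) a2 = -11 is odd  OK
7) a4 = -14, a7 = 3; distinct  OK
8) a2=-11, a1=8, a4=-14; 0 of them equal -8, not exactly one  FAIL
9) a4 × a2 = -14 × (-11) = 154, not 156  FAIL
10) 5a6 + 4a8 = 5(-12) + 4(15) = 0  OK
11) a4 + a2 = -14 + (-11) = -25; -25 < -23  OK
12) a1 = 8 > 7, so we need a8 ≤ 18; a8 = 15 ≤ 18  OK

Constraints 4, 8, 9 do not hold.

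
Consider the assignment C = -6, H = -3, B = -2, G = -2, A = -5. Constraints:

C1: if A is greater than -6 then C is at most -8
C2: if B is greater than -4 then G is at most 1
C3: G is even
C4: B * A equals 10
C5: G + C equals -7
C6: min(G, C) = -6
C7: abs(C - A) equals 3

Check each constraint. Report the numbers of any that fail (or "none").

C1: A = -5 > -6, so we need C ≤ -8; but C = -6 > -8 — violated.
C2: B = -2 > -4, so we need G ≤ 1; G = -2 ≤ 1 — satisfied.
C3: G = -2 is even — satisfied.
C4: B * A = -2 * (-5) = 10 — satisfied.
C5: G + C = -2 + (-6) = -8, not -7 — violated.
C6: min(-2, -6) = -6 — satisfied.
C7: abs(-6 - (-5)) = 1, not 3 — violated.

No — constraints 1, 5, and 7 are not satisfied.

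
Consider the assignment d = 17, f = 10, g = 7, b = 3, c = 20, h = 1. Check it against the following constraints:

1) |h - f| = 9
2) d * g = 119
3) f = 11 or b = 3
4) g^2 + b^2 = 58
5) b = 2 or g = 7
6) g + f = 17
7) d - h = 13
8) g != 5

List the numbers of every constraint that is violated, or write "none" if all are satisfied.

The assignment fails constraint 7.

1) |1 - 10| = 9  true
2) d * g = 17 * 7 = 119  true
3) f = 10 ≠ 11, but b = 3 = 3 (second disjunct)  true
4) g^2 + b^2 = 7^2 + 3^2 = 49 + 9 = 58  true
5) b = 3 ≠ 2, but g = 7 = 7 (second disjunct)  true
6) g + f = 7 + 10 = 17  true
7) d - h = 17 - 1 = 16, not 13  false
8) g = 7, and 7 ≠ 5  true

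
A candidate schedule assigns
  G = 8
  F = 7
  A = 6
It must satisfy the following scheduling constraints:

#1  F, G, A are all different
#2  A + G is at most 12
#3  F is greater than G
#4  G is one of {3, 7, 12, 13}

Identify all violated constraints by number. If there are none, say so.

Constraints 2, 3, and 4 do not hold.

#1 values 7, 8, 6 are pairwise distinct — holds.
#2 A + G = 6 + 8 = 14; 14 > 12, bound 12 not met — does not hold.
#3 F = 7, G = 8; 7 ≤ 8 (want >) — does not hold.
#4 G = 8 is not in {3, 7, 12, 13} — does not hold.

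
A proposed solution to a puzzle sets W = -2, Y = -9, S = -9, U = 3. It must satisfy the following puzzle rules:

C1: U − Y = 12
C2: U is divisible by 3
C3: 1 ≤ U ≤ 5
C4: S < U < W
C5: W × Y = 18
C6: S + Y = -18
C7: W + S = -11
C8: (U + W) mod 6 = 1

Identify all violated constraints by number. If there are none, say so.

C1: U − Y = 3 − (-9) = 12 — OK.
C2: 3 / 3 = 1, so 3 divides 3 — OK.
C3: U = 3 lies in [1, 5] — OK.
C4: values -9, 3, -2; U = 3 is not < W = -2 — violated.
C5: W × Y = -2 × (-9) = 18 — OK.
C6: S + Y = -9 + (-9) = -18 — OK.
C7: W + S = -2 + (-9) = -11 — OK.
C8: U + W = 1; 1 mod 6 = 1 — OK.

Constraint 4 does not hold.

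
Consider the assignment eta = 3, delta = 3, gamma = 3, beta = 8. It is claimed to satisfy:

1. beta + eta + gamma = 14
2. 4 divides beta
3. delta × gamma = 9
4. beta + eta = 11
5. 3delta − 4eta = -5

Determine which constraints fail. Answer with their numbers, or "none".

The assignment fails constraint 5.

1. beta + eta + gamma = 8 + 3 + 3 = 14 — holds.
2. 8 / 4 = 2, so 4 divides 8 — holds.
3. delta × gamma = 3 × 3 = 9 — holds.
4. beta + eta = 8 + 3 = 11 — holds.
5. 3delta − 4eta = 3(3) − 4(3) = -3, not -5 — fails.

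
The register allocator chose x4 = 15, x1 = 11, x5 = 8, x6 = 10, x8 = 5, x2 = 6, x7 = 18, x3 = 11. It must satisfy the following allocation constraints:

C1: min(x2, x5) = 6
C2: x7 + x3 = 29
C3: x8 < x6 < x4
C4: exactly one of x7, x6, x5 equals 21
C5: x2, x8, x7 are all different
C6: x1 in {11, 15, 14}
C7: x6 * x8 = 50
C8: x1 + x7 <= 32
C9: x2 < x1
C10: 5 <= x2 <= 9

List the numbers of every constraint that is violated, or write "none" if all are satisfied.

C1: min(6, 8) = 6  ✔
C2: x7 + x3 = 18 + 11 = 29  ✔
C3: values 5 < 10 < 15  ✔
C4: x7=18, x6=10, x5=8; 0 of them equal 21, not exactly one  ✘
C5: values 6, 5, 18 are pairwise distinct  ✔
C6: x1 = 11 is in {11, 15, 14}  ✔
C7: x6 * x8 = 10 * 5 = 50  ✔
C8: x1 + x7 = 11 + 18 = 29; 29 ≤ 32  ✔
C9: x2 = 6, x1 = 11; 6 < 11  ✔
C10: x2 = 6 lies in [5, 9]  ✔

Violated: 4.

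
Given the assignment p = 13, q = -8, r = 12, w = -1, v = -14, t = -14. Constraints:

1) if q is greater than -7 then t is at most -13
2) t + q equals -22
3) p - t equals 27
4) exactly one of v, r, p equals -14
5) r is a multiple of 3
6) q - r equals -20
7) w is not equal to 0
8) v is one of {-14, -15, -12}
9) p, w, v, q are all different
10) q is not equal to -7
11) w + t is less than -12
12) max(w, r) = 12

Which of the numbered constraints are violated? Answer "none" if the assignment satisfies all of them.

Yes — all constraints hold.

1) q = -8, not > -7; antecedent false, conditional vacuously true — holds.
2) t + q = -14 + (-8) = -22 — holds.
3) p - t = 13 - (-14) = 27 — holds.
4) v=-14, r=12, p=13; 1 of them equals -14 — holds.
5) 12 / 3 = 4, so 3 divides 12 — holds.
6) q - r = -8 - 12 = -20 — holds.
7) w = -1, and -1 ≠ 0 — holds.
8) v = -14 is in {-14, -15, -12} — holds.
9) values 13, -1, -14, -8 are pairwise distinct — holds.
10) q = -8, and -8 ≠ -7 — holds.
11) w + t = -1 + (-14) = -15; -15 < -12 — holds.
12) max(-1, 12) = 12 — holds.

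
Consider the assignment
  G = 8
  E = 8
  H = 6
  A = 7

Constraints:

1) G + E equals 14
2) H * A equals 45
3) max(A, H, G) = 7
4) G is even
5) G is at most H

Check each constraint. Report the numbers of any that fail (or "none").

1) G + E = 8 + 8 = 16, not 14  ✘
2) H * A = 6 * 7 = 42, not 45  ✘
3) max(7, 6, 8) = 8, not 7  ✘
4) G = 8 is even  ✔
5) G = 8, H = 6; 8 > 6 (want ≤)  ✘

Constraints 1, 2, 3, and 5 do not hold.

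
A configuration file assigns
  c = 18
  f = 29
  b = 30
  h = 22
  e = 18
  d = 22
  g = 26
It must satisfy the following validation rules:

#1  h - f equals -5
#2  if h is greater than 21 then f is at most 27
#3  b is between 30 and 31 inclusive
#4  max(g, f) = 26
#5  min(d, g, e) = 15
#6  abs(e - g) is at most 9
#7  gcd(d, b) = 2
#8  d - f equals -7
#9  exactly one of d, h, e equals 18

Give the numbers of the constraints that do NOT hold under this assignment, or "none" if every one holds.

The assignment fails constraints 1, 2, 4, 5.

#1 h - f = 22 - 29 = -7, not -5 — violated.
#2 h = 22 > 21, so we need f ≤ 27; but f = 29 > 27 — violated.
#3 b = 30 lies in [30, 31] — satisfied.
#4 max(26, 29) = 29, not 26 — violated.
#5 min(22, 26, 18) = 18, not 15 — violated.
#6 abs(18 - 26) = 8; 8 ≤ 9 — satisfied.
#7 gcd(22, 30) = 2 — satisfied.
#8 d - f = 22 - 29 = -7 — satisfied.
#9 d=22, h=22, e=18; 1 of them equals 18 — satisfied.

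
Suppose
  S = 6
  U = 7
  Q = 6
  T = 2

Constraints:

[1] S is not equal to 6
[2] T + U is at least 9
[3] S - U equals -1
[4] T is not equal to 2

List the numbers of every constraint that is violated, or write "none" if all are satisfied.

Violated: 1, 4.

[1] S = 6, but 6 is required to differ — violated.
[2] T + U = 2 + 7 = 9; 9 ≥ 9 — satisfied.
[3] S - U = 6 - 7 = -1 — satisfied.
[4] T = 2, but 2 is required to differ — violated.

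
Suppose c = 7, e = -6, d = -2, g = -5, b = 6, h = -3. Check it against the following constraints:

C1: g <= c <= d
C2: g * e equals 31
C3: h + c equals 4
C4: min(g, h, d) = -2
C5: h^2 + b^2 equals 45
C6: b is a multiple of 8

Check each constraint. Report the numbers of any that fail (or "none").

Violated: 1, 2, 4, and 6.

C1: values -5, 7, -2; c = 7 is not <= d = -2 — violated.
C2: g * e = -5 * (-6) = 30, not 31 — violated.
C3: h + c = -3 + 7 = 4 — OK.
C4: min(-5, -3, -2) = -5, not -2 — violated.
C5: h^2 + b^2 = (-3)^2 + 6^2 = 9 + 36 = 45 — OK.
C6: 6 = 8*0 + 6, so 8 does not divide 6 — violated.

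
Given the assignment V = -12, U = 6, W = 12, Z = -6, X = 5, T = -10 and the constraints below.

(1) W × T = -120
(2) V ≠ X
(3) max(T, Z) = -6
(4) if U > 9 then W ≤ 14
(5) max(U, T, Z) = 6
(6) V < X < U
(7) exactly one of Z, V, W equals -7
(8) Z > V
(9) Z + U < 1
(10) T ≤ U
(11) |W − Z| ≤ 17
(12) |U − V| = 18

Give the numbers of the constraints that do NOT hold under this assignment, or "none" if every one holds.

(1) W × T = 12 × (-10) = -120 — holds.
(2) V = -12, X = 5; distinct — holds.
(3) max(-10, -6) = -6 — holds.
(4) U = 6, not > 9; antecedent false, conditional vacuously true — holds.
(5) max(6, -10, -6) = 6 — holds.
(6) values -12 < 5 < 6 — holds.
(7) Z=-6, V=-12, W=12; 0 of them equal -7, not exactly one — fails.
(8) Z = -6, V = -12; -6 > -12 — holds.
(9) Z + U = -6 + 6 = 0; 0 < 1 — holds.
(10) T = -10, U = 6; -10 ≤ 6 — holds.
(11) |12 − (-6)| = 18; 18 > 17, exceeds bound 17 — fails.
(12) |6 − (-12)| = 18 — holds.

Constraints 7 and 11 are violated.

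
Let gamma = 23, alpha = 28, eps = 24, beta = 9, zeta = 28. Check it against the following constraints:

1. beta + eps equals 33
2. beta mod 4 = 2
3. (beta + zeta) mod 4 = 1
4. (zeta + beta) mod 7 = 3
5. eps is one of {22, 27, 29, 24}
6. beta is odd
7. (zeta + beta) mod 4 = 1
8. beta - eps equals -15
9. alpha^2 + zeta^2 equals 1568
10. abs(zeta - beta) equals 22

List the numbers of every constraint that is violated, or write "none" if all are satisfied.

1. beta + eps = 9 + 24 = 33 — OK.
2. 9 mod 4 = 1, not 2 — violated.
3. beta + zeta = 37; 37 mod 4 = 1 — OK.
4. zeta + beta = 37; 37 mod 7 = 2, not 3 — violated.
5. eps = 24 is in {22, 27, 29, 24} — OK.
6. beta = 9 is odd — OK.
7. zeta + beta = 37; 37 mod 4 = 1 — OK.
8. beta - eps = 9 - 24 = -15 — OK.
9. alpha^2 + zeta^2 = 28^2 + 28^2 = 784 + 784 = 1568 — OK.
10. abs(28 - 9) = 19, not 22 — violated.

Violated: 2, 4, and 10.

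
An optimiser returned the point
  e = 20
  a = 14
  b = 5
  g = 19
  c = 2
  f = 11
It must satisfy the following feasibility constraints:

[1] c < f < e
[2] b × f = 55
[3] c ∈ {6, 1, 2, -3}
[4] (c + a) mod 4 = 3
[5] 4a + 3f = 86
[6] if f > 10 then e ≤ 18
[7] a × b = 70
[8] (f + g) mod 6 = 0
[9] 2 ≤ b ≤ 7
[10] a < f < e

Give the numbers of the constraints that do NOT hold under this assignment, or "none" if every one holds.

Constraints 4, 5, 6, 10 are violated.

[1] values 2 < 11 < 20  OK
[2] b × f = 5 × 11 = 55  OK
[3] c = 2 is in {6, 1, 2, -3}  OK
[4] c + a = 16; 16 mod 4 = 0, not 3  FAIL
[5] 4a + 3f = 4(14) + 3(11) = 89, not 86  FAIL
[6] f = 11 > 10, so we need e ≤ 18; but e = 20 > 18  FAIL
[7] a × b = 14 × 5 = 70  OK
[8] f + g = 30; 30 mod 6 = 0  OK
[9] b = 5 lies in [2, 7]  OK
[10] values 14, 11, 20; a = 14 is not < f = 11  FAIL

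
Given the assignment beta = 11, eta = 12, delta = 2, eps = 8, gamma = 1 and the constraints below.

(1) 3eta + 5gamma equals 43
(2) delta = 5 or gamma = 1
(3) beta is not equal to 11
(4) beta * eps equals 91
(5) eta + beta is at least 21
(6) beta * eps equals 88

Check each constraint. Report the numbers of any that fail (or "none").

(1) 3eta + 5gamma = 3(12) + 5(1) = 41, not 43 — violated.
(2) delta = 2 ≠ 5, but gamma = 1 = 1 (second disjunct) — satisfied.
(3) beta = 11, but 11 is required to differ — violated.
(4) beta * eps = 11 * 8 = 88, not 91 — violated.
(5) eta + beta = 12 + 11 = 23; 23 ≥ 21 — satisfied.
(6) beta * eps = 11 * 8 = 88 — satisfied.

Constraints 1, 3, and 4 are violated.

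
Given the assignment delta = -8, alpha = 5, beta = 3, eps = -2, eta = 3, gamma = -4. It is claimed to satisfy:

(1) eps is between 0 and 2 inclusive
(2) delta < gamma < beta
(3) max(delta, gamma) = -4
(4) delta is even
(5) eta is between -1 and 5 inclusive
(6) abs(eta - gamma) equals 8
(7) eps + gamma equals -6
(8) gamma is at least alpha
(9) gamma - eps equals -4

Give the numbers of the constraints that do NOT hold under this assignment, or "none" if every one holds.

(1) eps = -2 is outside [0, 2] — violated.
(2) values -8 < -4 < 3 — satisfied.
(3) max(-8, -4) = -4 — satisfied.
(4) delta = -8 is even — satisfied.
(5) eta = 3 lies in [-1, 5] — satisfied.
(6) abs(3 - (-4)) = 7, not 8 — violated.
(7) eps + gamma = -2 + (-4) = -6 — satisfied.
(8) gamma = -4, alpha = 5; -4 < 5 (want ≥) — violated.
(9) gamma - eps = -4 - (-2) = -2, not -4 — violated.

The assignment fails constraints 1, 6, 8, and 9.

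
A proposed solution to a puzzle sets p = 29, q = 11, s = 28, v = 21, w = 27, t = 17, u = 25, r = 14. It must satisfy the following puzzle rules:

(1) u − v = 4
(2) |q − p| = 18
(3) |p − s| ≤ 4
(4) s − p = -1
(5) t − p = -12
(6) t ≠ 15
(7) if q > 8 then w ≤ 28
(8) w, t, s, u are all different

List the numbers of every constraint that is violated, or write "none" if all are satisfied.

Yes — all constraints hold.

(1) u − v = 25 − 21 = 4 — holds.
(2) |11 − 29| = 18 — holds.
(3) |29 − 28| = 1; 1 ≤ 4 — holds.
(4) s − p = 28 − 29 = -1 — holds.
(5) t − p = 17 − 29 = -12 — holds.
(6) t = 17, and 17 ≠ 15 — holds.
(7) q = 11 > 8, so we need w ≤ 28; w = 27 ≤ 28 — holds.
(8) values 27, 17, 28, 25 are pairwise distinct — holds.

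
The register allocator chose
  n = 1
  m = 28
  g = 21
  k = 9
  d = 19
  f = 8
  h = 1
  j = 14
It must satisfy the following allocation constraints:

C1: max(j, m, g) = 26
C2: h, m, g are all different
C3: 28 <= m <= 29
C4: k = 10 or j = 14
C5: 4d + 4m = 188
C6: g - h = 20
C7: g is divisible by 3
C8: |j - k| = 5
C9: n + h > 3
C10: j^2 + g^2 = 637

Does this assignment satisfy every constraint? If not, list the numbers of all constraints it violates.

Violated: 1 and 9.

C1: max(14, 28, 21) = 28, not 26 — does not hold.
C2: values 1, 28, 21 are pairwise distinct — holds.
C3: m = 28 lies in [28, 29] — holds.
C4: k = 9 ≠ 10, but j = 14 = 14 (second disjunct) — holds.
C5: 4d + 4m = 4(19) + 4(28) = 188 — holds.
C6: g - h = 21 - 1 = 20 — holds.
C7: 21 / 3 = 7, so 3 divides 21 — holds.
C8: |14 - 9| = 5 — holds.
C9: n + h = 1 + 1 = 2; 2 ≤ 3, bound 3 not met — does not hold.
C10: j^2 + g^2 = 14^2 + 21^2 = 196 + 441 = 637 — holds.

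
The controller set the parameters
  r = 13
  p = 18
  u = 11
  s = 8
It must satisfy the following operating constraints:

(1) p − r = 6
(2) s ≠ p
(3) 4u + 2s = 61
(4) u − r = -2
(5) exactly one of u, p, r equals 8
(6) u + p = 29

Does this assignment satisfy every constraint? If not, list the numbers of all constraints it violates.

No — constraints 1, 3, 5 are not satisfied.

(1) p − r = 18 − 13 = 5, not 6  no
(2) s = 8, p = 18; distinct  yes
(3) 4u + 2s = 4(11) + 2(8) = 60, not 61  no
(4) u − r = 11 − 13 = -2  yes
(5) u=11, p=18, r=13; 0 of them equal 8, not exactly one  no
(6) u + p = 11 + 18 = 29  yes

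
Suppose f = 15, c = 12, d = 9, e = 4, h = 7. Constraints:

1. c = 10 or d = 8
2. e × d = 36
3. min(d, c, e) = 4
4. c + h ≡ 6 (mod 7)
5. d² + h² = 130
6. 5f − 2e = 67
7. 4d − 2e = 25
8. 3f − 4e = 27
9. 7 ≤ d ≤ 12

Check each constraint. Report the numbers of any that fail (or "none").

Constraints 1, 4, 7, and 8 are violated.

1. c = 12 ≠ 10 and d = 9 ≠ 8; both disjuncts false  no
2. e × d = 4 × 9 = 36  yes
3. min(9, 12, 4) = 4  yes
4. c + h = 19; 19 mod 7 = 5, not 6  no
5. d² + h² = 9² + 7² = 81 + 49 = 130  yes
6. 5f − 2e = 5(15) − 2(4) = 67  yes
7. 4d − 2e = 4(9) − 2(4) = 28, not 25  no
8. 3f − 4e = 3(15) − 4(4) = 29, not 27  no
9. d = 9 lies in [7, 12]  yes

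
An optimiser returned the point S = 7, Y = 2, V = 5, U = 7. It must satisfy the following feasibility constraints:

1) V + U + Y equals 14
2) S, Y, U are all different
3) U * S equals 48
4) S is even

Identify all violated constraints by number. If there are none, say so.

No — constraints 2, 3, and 4 are not satisfied.

1) V + U + Y = 5 + 7 + 2 = 14 — holds.
2) S = U = 7, not all different — fails.
3) U * S = 7 * 7 = 49, not 48 — fails.
4) S = 7 is odd — fails.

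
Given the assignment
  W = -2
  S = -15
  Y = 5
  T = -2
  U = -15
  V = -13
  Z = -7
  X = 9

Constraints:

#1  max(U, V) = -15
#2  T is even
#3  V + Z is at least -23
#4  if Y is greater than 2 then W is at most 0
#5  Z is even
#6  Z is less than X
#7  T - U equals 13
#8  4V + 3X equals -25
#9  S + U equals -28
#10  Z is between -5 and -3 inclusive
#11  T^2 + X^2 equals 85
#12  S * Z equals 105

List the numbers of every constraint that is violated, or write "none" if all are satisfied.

#1 max(-15, -13) = -13, not -15  false
#2 T = -2 is even  true
#3 V + Z = -13 + (-7) = -20; -20 ≥ -23  true
#4 Y = 5 > 2, so we need W ≤ 0; W = -2 ≤ 0  true
#5 Z = -7 is odd  false
#6 Z = -7, X = 9; -7 < 9  true
#7 T - U = -2 - (-15) = 13  true
#8 4V + 3X = 4(-13) + 3(9) = -25  true
#9 S + U = -15 + (-15) = -30, not -28  false
#10 Z = -7 is outside [-5, -3]  false
#11 T^2 + X^2 = (-2)^2 + 9^2 = 4 + 81 = 85  true
#12 S * Z = -15 * (-7) = 105  true

Constraints 1, 5, 9, 10 are violated.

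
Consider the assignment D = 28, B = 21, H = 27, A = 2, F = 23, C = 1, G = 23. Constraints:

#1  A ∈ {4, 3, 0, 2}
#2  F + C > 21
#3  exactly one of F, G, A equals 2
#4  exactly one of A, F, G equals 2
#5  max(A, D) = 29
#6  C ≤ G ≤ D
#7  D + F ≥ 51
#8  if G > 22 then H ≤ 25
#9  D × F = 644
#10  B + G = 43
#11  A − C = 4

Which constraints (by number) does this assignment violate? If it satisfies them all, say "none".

Constraints 5, 8, 10, and 11 are violated.

#1 A = 2 is in {4, 3, 0, 2}  ✔
#2 F + C = 23 + 1 = 24; 24 > 21  ✔
#3 F=23, G=23, A=2; 1 of them equals 2  ✔
#4 A=2, F=23, G=23; 1 of them equals 2  ✔
#5 max(2, 28) = 28, not 29  ✘
#6 values 1 ≤ 23 ≤ 28  ✔
#7 D + F = 28 + 23 = 51; 51 ≥ 51  ✔
#8 G = 23 > 22, so we need H ≤ 25; but H = 27 > 25  ✘
#9 D × F = 28 × 23 = 644  ✔
#10 B + G = 21 + 23 = 44, not 43  ✘
#11 A − C = 2 − 1 = 1, not 4  ✘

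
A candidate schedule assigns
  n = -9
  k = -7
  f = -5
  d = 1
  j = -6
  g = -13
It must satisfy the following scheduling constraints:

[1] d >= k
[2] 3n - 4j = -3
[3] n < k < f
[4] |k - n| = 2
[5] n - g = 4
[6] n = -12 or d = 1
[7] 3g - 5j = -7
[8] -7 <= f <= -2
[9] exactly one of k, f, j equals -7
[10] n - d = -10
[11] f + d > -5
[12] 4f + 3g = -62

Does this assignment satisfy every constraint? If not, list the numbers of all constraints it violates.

[1] d = 1, k = -7; 1 ≥ -7  holds
[2] 3n - 4j = 3(-9) - 4(-6) = -3  holds
[3] values -9 < -7 < -5  holds
[4] |-7 - (-9)| = 2  holds
[5] n - g = -9 - (-13) = 4  holds
[6] n = -9 ≠ -12, but d = 1 = 1 (second disjunct)  holds
[7] 3g - 5j = 3(-13) - 5(-6) = -9, not -7  fails
[8] f = -5 lies in [-7, -2]  holds
[9] k=-7, f=-5, j=-6; 1 of them equals -7  holds
[10] n - d = -9 - 1 = -10  holds
[11] f + d = -5 + 1 = -4; -4 > -5  holds
[12] 4f + 3g = 4(-5) + 3(-13) = -59, not -62  fails

Violated: 7, 12.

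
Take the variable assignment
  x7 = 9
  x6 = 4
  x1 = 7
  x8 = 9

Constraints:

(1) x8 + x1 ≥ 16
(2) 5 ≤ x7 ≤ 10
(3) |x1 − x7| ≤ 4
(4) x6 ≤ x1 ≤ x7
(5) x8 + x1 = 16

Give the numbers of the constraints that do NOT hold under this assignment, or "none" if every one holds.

(1) x8 + x1 = 9 + 7 = 16; 16 ≥ 16 — OK.
(2) x7 = 9 lies in [5, 10] — OK.
(3) |7 − 9| = 2; 2 ≤ 4 — OK.
(4) values 4 ≤ 7 ≤ 9 — OK.
(5) x8 + x1 = 9 + 7 = 16 — OK.

Yes — all constraints hold.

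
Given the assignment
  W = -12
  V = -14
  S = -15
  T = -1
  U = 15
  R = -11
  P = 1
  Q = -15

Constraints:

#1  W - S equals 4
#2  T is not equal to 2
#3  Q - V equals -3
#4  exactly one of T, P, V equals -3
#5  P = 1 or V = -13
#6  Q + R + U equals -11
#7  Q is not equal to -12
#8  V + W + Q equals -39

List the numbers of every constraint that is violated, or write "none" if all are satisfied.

No — constraints 1, 3, 4, 8 are not satisfied.

#1 W - S = -12 - (-15) = 3, not 4 — violated.
#2 T = -1, and -1 ≠ 2 — satisfied.
#3 Q - V = -15 - (-14) = -1, not -3 — violated.
#4 T=-1, P=1, V=-14; 0 of them equal -3, not exactly one — violated.
#5 P = 1 = 1 (first disjunct) — satisfied.
#6 Q + R + U = -15 + (-11) + 15 = -11 — satisfied.
#7 Q = -15, and -15 ≠ -12 — satisfied.
#8 V + W + Q = -14 + (-12) + (-15) = -41, not -39 — violated.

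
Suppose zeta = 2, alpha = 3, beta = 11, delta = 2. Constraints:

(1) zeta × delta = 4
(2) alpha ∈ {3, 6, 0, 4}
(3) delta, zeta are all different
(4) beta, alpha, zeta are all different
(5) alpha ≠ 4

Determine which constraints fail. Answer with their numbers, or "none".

No — constraint 3 is not satisfied.

(1) zeta × delta = 2 × 2 = 4  true
(2) alpha = 3 is in {3, 6, 0, 4}  true
(3) delta = zeta = 2, not all different  false
(4) values 11, 3, 2 are pairwise distinct  true
(5) alpha = 3, and 3 ≠ 4  true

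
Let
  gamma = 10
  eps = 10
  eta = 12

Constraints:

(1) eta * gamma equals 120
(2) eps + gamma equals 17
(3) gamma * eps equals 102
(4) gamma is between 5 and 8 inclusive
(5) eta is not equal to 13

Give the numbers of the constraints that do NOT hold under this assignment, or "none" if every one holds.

Violated: 2, 3, 4.

(1) eta * gamma = 12 * 10 = 120  ✓
(2) eps + gamma = 10 + 10 = 20, not 17  ✗
(3) gamma * eps = 10 * 10 = 100, not 102  ✗
(4) gamma = 10 is outside [5, 8]  ✗
(5) eta = 12, and 12 ≠ 13  ✓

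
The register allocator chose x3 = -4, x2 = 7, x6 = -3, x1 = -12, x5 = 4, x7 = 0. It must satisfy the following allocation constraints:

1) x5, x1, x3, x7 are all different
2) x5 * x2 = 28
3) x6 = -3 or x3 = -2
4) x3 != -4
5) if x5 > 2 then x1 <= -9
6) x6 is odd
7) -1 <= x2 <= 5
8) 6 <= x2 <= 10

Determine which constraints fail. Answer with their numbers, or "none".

1) values 4, -12, -4, 0 are pairwise distinct  true
2) x5 * x2 = 4 * 7 = 28  true
3) x6 = -3 = -3 (first disjunct)  true
4) x3 = -4, but -4 is required to differ  false
5) x5 = 4 > 2, so we need x1 ≤ -9; x1 = -12 ≤ -9  true
6) x6 = -3 is odd  true
7) x2 = 7 is outside [-1, 5]  false
8) x2 = 7 lies in [6, 10]  true

Constraints 4 and 7 do not hold.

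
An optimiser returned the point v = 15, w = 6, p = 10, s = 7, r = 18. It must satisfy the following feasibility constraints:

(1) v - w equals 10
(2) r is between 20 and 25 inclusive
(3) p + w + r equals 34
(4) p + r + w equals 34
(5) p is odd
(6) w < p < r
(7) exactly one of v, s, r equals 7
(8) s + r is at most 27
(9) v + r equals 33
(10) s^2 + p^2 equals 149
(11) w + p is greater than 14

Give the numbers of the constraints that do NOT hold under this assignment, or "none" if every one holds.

(1) v - w = 15 - 6 = 9, not 10 — does not hold.
(2) r = 18 is outside [20, 25] — does not hold.
(3) p + w + r = 10 + 6 + 18 = 34 — holds.
(4) p + r + w = 10 + 18 + 6 = 34 — holds.
(5) p = 10 is even — does not hold.
(6) values 6 < 10 < 18 — holds.
(7) v=15, s=7, r=18; 1 of them equals 7 — holds.
(8) s + r = 7 + 18 = 25; 25 ≤ 27 — holds.
(9) v + r = 15 + 18 = 33 — holds.
(10) s^2 + p^2 = 7^2 + 10^2 = 49 + 100 = 149 — holds.
(11) w + p = 6 + 10 = 16; 16 > 14 — holds.

Constraints 1, 2, and 5 are violated.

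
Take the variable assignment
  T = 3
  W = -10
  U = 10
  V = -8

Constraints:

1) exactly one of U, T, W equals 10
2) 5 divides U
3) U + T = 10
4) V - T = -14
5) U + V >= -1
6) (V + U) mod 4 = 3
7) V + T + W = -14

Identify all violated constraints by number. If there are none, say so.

Violated: 3, 4, 6, and 7.

1) U=10, T=3, W=-10; 1 of them equals 10 — holds.
2) 10 / 5 = 2, so 5 divides 10 — holds.
3) U + T = 10 + 3 = 13, not 10 — does not hold.
4) V - T = -8 - 3 = -11, not -14 — does not hold.
5) U + V = 10 + (-8) = 2; 2 ≥ -1 — holds.
6) V + U = 2; 2 mod 4 = 2, not 3 — does not hold.
7) V + T + W = -8 + 3 + (-10) = -15, not -14 — does not hold.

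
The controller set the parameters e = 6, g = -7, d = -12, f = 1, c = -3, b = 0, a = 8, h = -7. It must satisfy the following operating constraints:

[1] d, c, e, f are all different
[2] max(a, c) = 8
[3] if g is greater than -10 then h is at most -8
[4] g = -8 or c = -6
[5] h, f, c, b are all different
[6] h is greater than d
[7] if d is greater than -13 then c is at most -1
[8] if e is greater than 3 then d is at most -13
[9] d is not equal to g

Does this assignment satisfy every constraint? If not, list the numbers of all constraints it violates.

Constraints 3, 4, 8 are violated.

[1] values -12, -3, 6, 1 are pairwise distinct  ✓
[2] max(8, -3) = 8  ✓
[3] g = -7 > -10, so we need h ≤ -8; but h = -7 > -8  ✗
[4] g = -7 ≠ -8 and c = -3 ≠ -6; both disjuncts false  ✗
[5] values -7, 1, -3, 0 are pairwise distinct  ✓
[6] h = -7, d = -12; -7 > -12  ✓
[7] d = -12 > -13, so we need c ≤ -1; c = -3 ≤ -1  ✓
[8] e = 6 > 3, so we need d ≤ -13; but d = -12 > -13  ✗
[9] d = -12, g = -7; distinct  ✓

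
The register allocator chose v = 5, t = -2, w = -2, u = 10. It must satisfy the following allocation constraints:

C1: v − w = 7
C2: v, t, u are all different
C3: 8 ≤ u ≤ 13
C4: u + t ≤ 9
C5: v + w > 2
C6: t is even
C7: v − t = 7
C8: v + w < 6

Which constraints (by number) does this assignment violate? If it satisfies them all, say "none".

C1: v − w = 5 − (-2) = 7 — holds.
C2: values 5, -2, 10 are pairwise distinct — holds.
C3: u = 10 lies in [8, 13] — holds.
C4: u + t = 10 + (-2) = 8; 8 ≤ 9 — holds.
C5: v + w = 5 + (-2) = 3; 3 > 2 — holds.
C6: t = -2 is even — holds.
C7: v − t = 5 − (-2) = 7 — holds.
C8: v + w = 5 + (-2) = 3; 3 < 6 — holds.

All constraints are satisfied.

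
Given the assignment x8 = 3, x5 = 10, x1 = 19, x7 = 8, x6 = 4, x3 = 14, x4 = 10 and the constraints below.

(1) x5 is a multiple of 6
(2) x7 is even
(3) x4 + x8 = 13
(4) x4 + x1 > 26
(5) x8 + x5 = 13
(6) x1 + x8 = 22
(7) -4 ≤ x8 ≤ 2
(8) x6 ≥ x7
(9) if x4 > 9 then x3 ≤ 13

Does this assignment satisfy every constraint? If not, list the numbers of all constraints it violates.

Constraints 1, 7, 8, and 9 do not hold.

(1) 10 = 6×1 + 4, so 6 does not divide 10  ✗
(2) x7 = 8 is even  ✓
(3) x4 + x8 = 10 + 3 = 13  ✓
(4) x4 + x1 = 10 + 19 = 29; 29 > 26  ✓
(5) x8 + x5 = 3 + 10 = 13  ✓
(6) x1 + x8 = 19 + 3 = 22  ✓
(7) x8 = 3 is outside [-4, 2]  ✗
(8) x6 = 4, x7 = 8; 4 < 8 (want ≥)  ✗
(9) x4 = 10 > 9, so we need x3 ≤ 13; but x3 = 14 > 13  ✗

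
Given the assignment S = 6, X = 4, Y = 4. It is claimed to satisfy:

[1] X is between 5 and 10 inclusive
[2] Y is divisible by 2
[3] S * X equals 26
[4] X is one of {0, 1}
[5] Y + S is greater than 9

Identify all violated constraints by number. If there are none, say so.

[1] X = 4 is outside [5, 10]  fails
[2] 4 / 2 = 2, so 2 divides 4  holds
[3] S * X = 6 * 4 = 24, not 26  fails
[4] X = 4 is not in {0, 1}  fails
[5] Y + S = 4 + 6 = 10; 10 > 9  holds

The assignment fails constraints 1, 3, and 4.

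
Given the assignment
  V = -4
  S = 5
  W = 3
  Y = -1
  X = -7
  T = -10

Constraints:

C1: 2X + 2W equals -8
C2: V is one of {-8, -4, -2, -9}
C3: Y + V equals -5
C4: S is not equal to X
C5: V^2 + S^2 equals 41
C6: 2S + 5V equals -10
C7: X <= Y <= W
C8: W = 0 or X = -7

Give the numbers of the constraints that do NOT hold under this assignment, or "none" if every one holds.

C1: 2X + 2W = 2(-7) + 2(3) = -8  holds
C2: V = -4 is in {-8, -4, -2, -9}  holds
C3: Y + V = -1 + (-4) = -5  holds
C4: S = 5, X = -7; distinct  holds
C5: V^2 + S^2 = (-4)^2 + 5^2 = 16 + 25 = 41  holds
C6: 2S + 5V = 2(5) + 5(-4) = -10  holds
C7: values -7 <= -1 <= 3  holds
C8: W = 3 ≠ 0, but X = -7 = -7 (second disjunct)  holds

None — every constraint holds.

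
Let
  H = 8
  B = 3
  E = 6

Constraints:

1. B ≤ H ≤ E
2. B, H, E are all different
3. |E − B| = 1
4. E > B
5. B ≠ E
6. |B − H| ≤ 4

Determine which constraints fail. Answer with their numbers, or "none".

1. values 3, 8, 6; H = 8 is not ≤ E = 6  no
2. values 3, 8, 6 are pairwise distinct  yes
3. |6 − 3| = 3, not 1  no
4. E = 6, B = 3; 6 > 3  yes
5. B = 3, E = 6; distinct  yes
6. |3 − 8| = 5; 5 > 4, exceeds bound 4  no

No — constraints 1, 3, and 6 are not satisfied.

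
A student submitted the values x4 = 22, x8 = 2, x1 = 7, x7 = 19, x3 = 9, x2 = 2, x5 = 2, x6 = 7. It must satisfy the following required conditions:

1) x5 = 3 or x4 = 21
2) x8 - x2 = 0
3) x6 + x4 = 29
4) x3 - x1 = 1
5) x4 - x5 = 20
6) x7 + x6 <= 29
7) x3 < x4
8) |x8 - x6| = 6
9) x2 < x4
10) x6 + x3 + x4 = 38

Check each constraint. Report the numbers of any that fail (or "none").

Constraints 1, 4, and 8 are violated.

1) x5 = 2 ≠ 3 and x4 = 22 ≠ 21; both disjuncts false  FAIL
2) x8 - x2 = 2 - 2 = 0  OK
3) x6 + x4 = 7 + 22 = 29  OK
4) x3 - x1 = 9 - 7 = 2, not 1  FAIL
5) x4 - x5 = 22 - 2 = 20  OK
6) x7 + x6 = 19 + 7 = 26; 26 ≤ 29  OK
7) x3 = 9, x4 = 22; 9 < 22  OK
8) |2 - 7| = 5, not 6  FAIL
9) x2 = 2, x4 = 22; 2 < 22  OK
10) x6 + x3 + x4 = 7 + 9 + 22 = 38  OK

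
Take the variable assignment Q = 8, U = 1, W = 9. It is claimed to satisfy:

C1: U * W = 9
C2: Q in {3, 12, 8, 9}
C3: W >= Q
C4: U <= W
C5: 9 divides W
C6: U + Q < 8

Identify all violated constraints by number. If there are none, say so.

C1: U * W = 1 * 9 = 9 — OK.
C2: Q = 8 is in {3, 12, 8, 9} — OK.
C3: W = 9, Q = 8; 9 ≥ 8 — OK.
C4: U = 1, W = 9; 1 ≤ 9 — OK.
C5: 9 / 9 = 1, so 9 divides 9 — OK.
C6: U + Q = 1 + 8 = 9; 9 ≥ 8, bound 8 not met — violated.

No — constraint 6 is not satisfied.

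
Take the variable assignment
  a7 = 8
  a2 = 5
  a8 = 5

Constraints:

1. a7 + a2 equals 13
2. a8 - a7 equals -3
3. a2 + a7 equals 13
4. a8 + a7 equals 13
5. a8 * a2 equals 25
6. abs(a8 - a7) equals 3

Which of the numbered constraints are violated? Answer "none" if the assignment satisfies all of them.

1. a7 + a2 = 8 + 5 = 13 — holds.
2. a8 - a7 = 5 - 8 = -3 — holds.
3. a2 + a7 = 5 + 8 = 13 — holds.
4. a8 + a7 = 5 + 8 = 13 — holds.
5. a8 * a2 = 5 * 5 = 25 — holds.
6. abs(5 - 8) = 3 — holds.

Yes — all constraints hold.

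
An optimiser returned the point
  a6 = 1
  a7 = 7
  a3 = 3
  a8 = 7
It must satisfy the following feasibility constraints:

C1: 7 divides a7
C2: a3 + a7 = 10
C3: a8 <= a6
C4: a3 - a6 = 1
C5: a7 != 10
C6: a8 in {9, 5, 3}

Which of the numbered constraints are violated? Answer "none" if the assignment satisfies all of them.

C1: 7 / 7 = 1, so 7 divides 7 — holds.
C2: a3 + a7 = 3 + 7 = 10 — holds.
C3: a8 = 7, a6 = 1; 7 > 1 (want ≤) — does not hold.
C4: a3 - a6 = 3 - 1 = 2, not 1 — does not hold.
C5: a7 = 7, and 7 ≠ 10 — holds.
C6: a8 = 7 is not in {9, 5, 3} — does not hold.

Violated: 3, 4, and 6.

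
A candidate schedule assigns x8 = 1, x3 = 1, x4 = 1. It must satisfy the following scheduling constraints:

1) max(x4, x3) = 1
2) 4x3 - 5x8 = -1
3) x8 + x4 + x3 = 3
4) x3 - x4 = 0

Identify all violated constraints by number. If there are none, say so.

All constraints are satisfied.

1) max(1, 1) = 1  holds
2) 4x3 - 5x8 = 4(1) - 5(1) = -1  holds
3) x8 + x4 + x3 = 1 + 1 + 1 = 3  holds
4) x3 - x4 = 1 - 1 = 0  holds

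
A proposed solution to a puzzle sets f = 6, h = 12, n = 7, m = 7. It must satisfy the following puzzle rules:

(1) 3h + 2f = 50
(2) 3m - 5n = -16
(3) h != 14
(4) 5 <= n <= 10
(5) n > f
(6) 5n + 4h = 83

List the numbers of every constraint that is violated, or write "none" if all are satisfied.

(1) 3h + 2f = 3(12) + 2(6) = 48, not 50  fails
(2) 3m - 5n = 3(7) - 5(7) = -14, not -16  fails
(3) h = 12, and 12 ≠ 14  holds
(4) n = 7 lies in [5, 10]  holds
(5) n = 7, f = 6; 7 > 6  holds
(6) 5n + 4h = 5(7) + 4(12) = 83  holds

Constraints 1 and 2 are violated.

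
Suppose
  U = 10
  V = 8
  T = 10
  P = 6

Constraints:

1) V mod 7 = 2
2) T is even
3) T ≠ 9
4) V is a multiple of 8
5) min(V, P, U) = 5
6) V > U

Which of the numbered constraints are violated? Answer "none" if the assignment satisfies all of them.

1) 8 mod 7 = 1, not 2 — violated.
2) T = 10 is even — OK.
3) T = 10, and 10 ≠ 9 — OK.
4) 8 / 8 = 1, so 8 divides 8 — OK.
5) min(8, 6, 10) = 6, not 5 — violated.
6) V = 8, U = 10; 8 ≤ 10 (want >) — violated.

Violated: 1, 5, 6.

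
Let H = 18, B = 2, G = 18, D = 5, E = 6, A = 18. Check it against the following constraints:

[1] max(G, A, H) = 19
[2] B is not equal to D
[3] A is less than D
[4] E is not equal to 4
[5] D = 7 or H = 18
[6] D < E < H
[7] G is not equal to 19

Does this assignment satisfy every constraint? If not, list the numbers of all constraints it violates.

Constraints 1 and 3 are violated.

[1] max(18, 18, 18) = 18, not 19 — violated.
[2] B = 2, D = 5; distinct — satisfied.
[3] A = 18, D = 5; 18 ≥ 5 (want <) — violated.
[4] E = 6, and 6 ≠ 4 — satisfied.
[5] D = 5 ≠ 7, but H = 18 = 18 (second disjunct) — satisfied.
[6] values 5 < 6 < 18 — satisfied.
[7] G = 18, and 18 ≠ 19 — satisfied.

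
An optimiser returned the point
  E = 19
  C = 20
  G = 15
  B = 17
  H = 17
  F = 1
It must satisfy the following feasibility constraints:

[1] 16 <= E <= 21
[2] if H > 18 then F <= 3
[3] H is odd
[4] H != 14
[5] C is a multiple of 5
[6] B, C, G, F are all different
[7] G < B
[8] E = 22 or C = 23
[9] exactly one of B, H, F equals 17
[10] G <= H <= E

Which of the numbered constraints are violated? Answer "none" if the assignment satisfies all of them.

The assignment fails constraints 8, 9.

[1] E = 19 lies in [16, 21] — holds.
[2] H = 17, not > 18; antecedent false, conditional vacuously true — holds.
[3] H = 17 is odd — holds.
[4] H = 17, and 17 ≠ 14 — holds.
[5] 20 / 5 = 4, so 5 divides 20 — holds.
[6] values 17, 20, 15, 1 are pairwise distinct — holds.
[7] G = 15, B = 17; 15 < 17 — holds.
[8] E = 19 ≠ 22 and C = 20 ≠ 23; both disjuncts false — does not hold.
[9] B=17, H=17, F=1; 2 of them equal 17, not exactly one — does not hold.
[10] values 15 <= 17 <= 19 — holds.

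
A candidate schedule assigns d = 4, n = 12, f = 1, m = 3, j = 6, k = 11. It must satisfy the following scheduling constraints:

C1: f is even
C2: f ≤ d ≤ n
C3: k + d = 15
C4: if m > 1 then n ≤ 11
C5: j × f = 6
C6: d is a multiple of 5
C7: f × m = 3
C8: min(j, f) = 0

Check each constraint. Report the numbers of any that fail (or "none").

C1: f = 1 is odd  fails
C2: values 1 ≤ 4 ≤ 12  holds
C3: k + d = 11 + 4 = 15  holds
C4: m = 3 > 1, so we need n ≤ 11; but n = 12 > 11  fails
C5: j × f = 6 × 1 = 6  holds
C6: 4 = 5×0 + 4, so 5 does not divide 4  fails
C7: f × m = 1 × 3 = 3  holds
C8: min(6, 1) = 1, not 0  fails

No — constraints 1, 4, 6, and 8 are not satisfied.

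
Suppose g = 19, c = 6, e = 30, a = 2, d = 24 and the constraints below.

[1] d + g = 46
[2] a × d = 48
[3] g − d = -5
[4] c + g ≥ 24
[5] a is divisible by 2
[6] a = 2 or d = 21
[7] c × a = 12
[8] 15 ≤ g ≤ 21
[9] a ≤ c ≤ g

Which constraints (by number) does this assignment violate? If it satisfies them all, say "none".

The assignment fails constraint 1.

[1] d + g = 24 + 19 = 43, not 46 — violated.
[2] a × d = 2 × 24 = 48 — satisfied.
[3] g − d = 19 − 24 = -5 — satisfied.
[4] c + g = 6 + 19 = 25; 25 ≥ 24 — satisfied.
[5] 2 / 2 = 1, so 2 divides 2 — satisfied.
[6] a = 2 = 2 (first disjunct) — satisfied.
[7] c × a = 6 × 2 = 12 — satisfied.
[8] g = 19 lies in [15, 21] — satisfied.
[9] values 2 ≤ 6 ≤ 19 — satisfied.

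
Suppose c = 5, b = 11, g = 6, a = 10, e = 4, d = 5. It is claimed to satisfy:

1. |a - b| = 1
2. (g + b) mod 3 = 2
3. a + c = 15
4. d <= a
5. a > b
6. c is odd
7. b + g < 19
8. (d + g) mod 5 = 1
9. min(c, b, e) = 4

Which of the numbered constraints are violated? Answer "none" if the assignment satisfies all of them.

1. |10 - 11| = 1  yes
2. g + b = 17; 17 mod 3 = 2  yes
3. a + c = 10 + 5 = 15  yes
4. d = 5, a = 10; 5 ≤ 10  yes
5. a = 10, b = 11; 10 ≤ 11 (want >)  no
6. c = 5 is odd  yes
7. b + g = 11 + 6 = 17; 17 < 19  yes
8. d + g = 11; 11 mod 5 = 1  yes
9. min(5, 11, 4) = 4  yes

No — constraint 5 is not satisfied.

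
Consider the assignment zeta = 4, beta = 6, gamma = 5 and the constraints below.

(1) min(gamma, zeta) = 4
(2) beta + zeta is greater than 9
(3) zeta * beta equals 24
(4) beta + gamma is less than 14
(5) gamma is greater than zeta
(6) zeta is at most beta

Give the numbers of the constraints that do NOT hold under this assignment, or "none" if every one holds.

Yes — all constraints hold.

(1) min(5, 4) = 4  true
(2) beta + zeta = 6 + 4 = 10; 10 > 9  true
(3) zeta * beta = 4 * 6 = 24  true
(4) beta + gamma = 6 + 5 = 11; 11 < 14  true
(5) gamma = 5, zeta = 4; 5 > 4  true
(6) zeta = 4, beta = 6; 4 ≤ 6  true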